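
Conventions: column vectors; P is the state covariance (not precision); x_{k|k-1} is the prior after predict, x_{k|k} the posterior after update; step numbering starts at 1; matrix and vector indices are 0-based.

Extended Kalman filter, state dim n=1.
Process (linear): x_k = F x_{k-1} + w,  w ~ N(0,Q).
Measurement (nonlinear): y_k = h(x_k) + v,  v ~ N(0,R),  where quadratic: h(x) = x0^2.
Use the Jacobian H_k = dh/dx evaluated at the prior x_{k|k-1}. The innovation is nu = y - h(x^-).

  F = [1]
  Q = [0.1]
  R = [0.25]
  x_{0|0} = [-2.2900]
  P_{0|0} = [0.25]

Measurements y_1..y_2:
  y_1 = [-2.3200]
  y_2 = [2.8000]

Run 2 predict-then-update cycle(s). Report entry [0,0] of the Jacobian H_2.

H_jac[0,0] = -1.3857

step 1: x^-=[-2.2900]  P^-=[0.3500]  H_jac=[-4.5800]  S=[7.5917]  K=[-0.2112]  nu=[-7.5641]  x^+=[-0.6928]  P^+=[0.0115]
step 2: x^-=[-0.6928]  P^-=[0.1115]  H_jac=[-1.3857]  S=[0.4641]  K=[-0.3330]  nu=[2.3200]  x^+=[-1.4653]  P^+=[0.0601]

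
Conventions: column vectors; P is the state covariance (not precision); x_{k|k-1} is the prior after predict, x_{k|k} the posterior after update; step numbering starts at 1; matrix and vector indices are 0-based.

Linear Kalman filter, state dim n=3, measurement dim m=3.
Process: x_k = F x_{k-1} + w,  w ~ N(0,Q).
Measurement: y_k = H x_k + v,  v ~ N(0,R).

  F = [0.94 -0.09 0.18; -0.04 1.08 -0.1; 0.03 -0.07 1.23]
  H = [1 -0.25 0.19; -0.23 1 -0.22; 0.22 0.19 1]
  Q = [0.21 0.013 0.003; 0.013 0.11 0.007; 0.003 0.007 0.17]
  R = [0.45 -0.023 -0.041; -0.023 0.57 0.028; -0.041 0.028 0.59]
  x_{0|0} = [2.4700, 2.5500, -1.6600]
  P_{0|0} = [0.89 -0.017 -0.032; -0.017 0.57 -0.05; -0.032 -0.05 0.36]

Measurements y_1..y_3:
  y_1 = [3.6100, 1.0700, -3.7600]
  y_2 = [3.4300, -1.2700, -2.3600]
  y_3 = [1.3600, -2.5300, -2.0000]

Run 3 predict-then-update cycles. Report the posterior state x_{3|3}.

x_post = [2.3094, -0.7024, -2.7876]

step 1: x^-=[1.7935, 2.8212, -2.1462]  P^-=[1.0064 -0.1066 0.0816; -0.1066 0.7919 -0.1471; 0.0816 -0.1471 0.7246]  S=[1.6303 -0.6530 0.3825; -0.6530 1.5722 -0.2144; 0.3825 -0.2144 1.3629]  K=[0.6559 0.0503 0.0312; -0.0008 0.5493 0.0718; -0.0205 -0.1463 0.5070]  nu=[2.9296, -1.8109, -2.5444]  x^+=[3.5446, 1.6413, -3.2315]  P^+=[0.3277 0.0695 -0.0923; 0.0695 0.3268 -0.0196; -0.0923 -0.0196 0.3199]
step 2: x^-=[2.6026, 1.9540, -3.9833]  P^-=[0.4702 0.0393 -0.0245; 0.0393 0.4924 -0.0763; -0.0245 -0.0763 0.6522]  S=[0.9528 -0.2522 0.1591; -0.2522 1.1319 -0.1051; 0.1591 -0.1051 1.2462]  K=[0.4908 0.0543 0.0113; 0.0059 0.4486 0.0578; 0.0041 -0.1424 0.4948]  nu=[2.0727, -3.5017, 0.6795]  x^+=[3.4372, 0.4347, -3.1401]  P^+=[0.2490 0.0601 -0.0781; 0.0601 0.2671 -0.0175; -0.0781 -0.0175 0.3083]
step 3: x^-=[2.6266, 0.6460, -3.7896]  P^-=[0.4061 0.0377 -0.0128; 0.0377 0.4230 -0.0686; -0.0128 -0.0686 0.6350]  S=[0.8883 -0.2223 0.1554; -0.2223 1.0568 -0.1074; 0.1554 -0.1074 1.2314]  K=[0.4529 0.0467 0.0149; 0.0028 0.4122 0.0519; 0.0203 -0.1405 0.4880]  nu=[-0.3851, -3.4056, 1.0890]  x^+=[2.3094, -0.7024, -2.7876]  P^+=[0.2288 0.0541 -0.0690; 0.0541 0.2452 -0.0164; -0.0690 -0.0164 0.3015]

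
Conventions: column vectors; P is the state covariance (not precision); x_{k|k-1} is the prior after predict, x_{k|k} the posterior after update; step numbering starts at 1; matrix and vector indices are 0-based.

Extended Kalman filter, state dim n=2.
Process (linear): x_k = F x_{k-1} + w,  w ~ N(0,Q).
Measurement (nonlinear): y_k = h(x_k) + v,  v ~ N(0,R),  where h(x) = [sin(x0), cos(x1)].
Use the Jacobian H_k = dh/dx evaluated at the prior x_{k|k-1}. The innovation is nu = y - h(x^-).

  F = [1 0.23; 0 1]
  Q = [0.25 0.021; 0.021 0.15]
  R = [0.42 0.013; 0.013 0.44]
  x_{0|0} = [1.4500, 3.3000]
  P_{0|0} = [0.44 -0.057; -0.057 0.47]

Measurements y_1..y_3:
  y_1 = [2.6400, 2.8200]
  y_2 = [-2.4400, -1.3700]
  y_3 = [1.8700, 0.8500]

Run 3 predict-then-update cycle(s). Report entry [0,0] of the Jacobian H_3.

H_jac[0,0] = 0.1993

step 1: x^-=[2.2090, 3.3000]  P^-=[0.6886 0.0721; 0.0721 0.6200]  H_jac=[-0.5958 0.0000; 0.0000 0.1577]  S=[0.6644 0.0062; 0.0062 0.4554]  K=[-0.6178 0.0334; -0.0667 0.2157]  nu=[1.8368, 3.8075]  x^+=[1.2015, 3.9987]  P^+=[0.4348 0.0423; 0.0423 0.5960]
step 2: x^-=[2.1211, 3.9987]  P^-=[0.7358 0.2004; 0.2004 0.7460]  H_jac=[-0.5230 0.0000; 0.0000 0.7559]  S=[0.6212 -0.0662; -0.0662 0.8663]  K=[-0.6057 0.1286; -0.1001 0.6433]  nu=[-3.2923, -0.7153]  x^+=[4.0234, 3.8681]  P^+=[0.4832 0.0644; 0.0644 0.3727]
step 3: x^-=[4.9130, 3.8681]  P^-=[0.7826 0.1711; 0.1711 0.5227]  H_jac=[0.1993 0.0000; 0.0000 0.6642]  S=[0.4511 0.0357; 0.0357 0.6706]  K=[0.3338 0.1518; 0.0348 0.5159]  nu=[2.8499, 1.5975]  x^+=[6.1067, 4.7915]  P^+=[0.7133 0.1071; 0.1071 0.3424]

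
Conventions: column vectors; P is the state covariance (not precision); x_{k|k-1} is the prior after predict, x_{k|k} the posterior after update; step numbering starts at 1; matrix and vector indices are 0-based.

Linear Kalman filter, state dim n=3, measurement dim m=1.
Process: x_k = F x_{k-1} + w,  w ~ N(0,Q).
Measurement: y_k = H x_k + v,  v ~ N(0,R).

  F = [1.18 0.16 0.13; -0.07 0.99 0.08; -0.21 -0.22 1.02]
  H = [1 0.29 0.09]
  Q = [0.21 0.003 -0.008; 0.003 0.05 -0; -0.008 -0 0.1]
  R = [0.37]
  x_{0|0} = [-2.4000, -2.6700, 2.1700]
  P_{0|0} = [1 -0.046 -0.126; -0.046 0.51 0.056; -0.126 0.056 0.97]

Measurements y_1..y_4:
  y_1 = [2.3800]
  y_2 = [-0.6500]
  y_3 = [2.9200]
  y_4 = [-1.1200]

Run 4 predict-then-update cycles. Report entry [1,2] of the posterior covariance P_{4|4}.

step 1: x^-=[-2.9771, -2.3017, 3.3048]  P^-=[1.5782 -0.0448 -0.2723; -0.0448 0.5776 0.0583; -0.2723 0.0583 1.2026]  S=[1.9345]  K=[0.7964; 0.0662; -0.0761]  nu=[5.7272]  x^+=[1.5840, -1.9228, 2.8691]  P^+=[0.3512 -0.1467 -0.1551; -0.1467 0.5691 0.0680; -0.1551 0.0680 1.1914]
step 2: x^-=[1.9345, -1.7849, 3.0168]  P^-=[0.6335 -0.0968 -0.0874; -0.0968 0.6500 0.0878; -0.0874 0.0878 1.4049]  S=[1.0023]  K=[0.5962; 0.0994; 0.0644]  nu=[-2.3384]  x^+=[0.5403, -2.0173, 2.8662]  P^+=[0.2772 -0.1562 -0.1258; -0.1562 0.6401 0.0814; -0.1258 0.0814 1.4007]
step 3: x^-=[0.6874, -1.8057, 3.2539]  P^-=[0.5419 -0.0839 -0.0048; -0.0839 0.7237 0.1009; -0.0048 0.1009 1.6035]  S=[0.9415]  K=[0.5493; 0.1435; 0.1793]  nu=[2.4634]  x^+=[2.0404, -1.4522, 3.6956]  P^+=[0.2578 -0.1581 -0.0975; -0.1581 0.7043 0.0767; -0.0975 0.0767 1.5732]
step 4: x^-=[2.6558, -1.2849, 3.6605]  P^-=[0.5272 -0.0707 0.0539; -0.0707 0.7867 0.0939; 0.0539 0.0939 1.7749]  S=[0.9514]  K=[0.5377; 0.1744; 0.2532]  nu=[-3.7326]  x^+=[0.6487, -1.9358, 2.7154]  P^+=[0.2521 -0.1599 -0.0756; -0.1599 0.7578 0.0519; -0.0756 0.0519 1.7140]

P_post[1,2] = 0.0519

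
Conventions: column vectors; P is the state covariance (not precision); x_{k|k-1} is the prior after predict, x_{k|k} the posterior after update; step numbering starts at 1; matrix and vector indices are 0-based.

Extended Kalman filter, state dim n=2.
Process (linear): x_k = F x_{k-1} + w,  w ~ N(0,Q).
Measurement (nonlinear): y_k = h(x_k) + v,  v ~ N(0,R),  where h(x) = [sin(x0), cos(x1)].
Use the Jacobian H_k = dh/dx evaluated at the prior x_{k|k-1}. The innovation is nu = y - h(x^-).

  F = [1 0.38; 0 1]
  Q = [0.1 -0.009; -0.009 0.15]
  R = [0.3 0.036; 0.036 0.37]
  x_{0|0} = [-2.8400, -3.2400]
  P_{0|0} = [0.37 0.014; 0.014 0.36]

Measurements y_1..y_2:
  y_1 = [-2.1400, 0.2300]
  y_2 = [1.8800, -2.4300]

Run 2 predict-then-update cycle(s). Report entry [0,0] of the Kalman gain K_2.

K[0,0] = -0.6493

step 1: x^-=[-4.0712, -3.2400]  P^-=[0.5326 0.1418; 0.1418 0.5100]  H_jac=[-0.5981 0.0000; 0.0000 -0.0982]  S=[0.4906 0.0443; 0.0443 0.3749]  K=[-0.6531 0.0401; -0.1626 -0.1144]  nu=[-2.9414, 1.2252]  x^+=[-2.1012, -2.9020]  P^+=[0.3251 0.0884; 0.0884 0.4905]
step 2: x^-=[-3.2040, -2.9020]  P^-=[0.5631 0.2658; 0.2658 0.6405]  H_jac=[-0.9981 0.0000; 0.0000 0.2373]  S=[0.8610 -0.0269; -0.0269 0.4061]  K=[-0.6493 0.1122; -0.2970 0.3545]  nu=[1.8176, -1.4586]  x^+=[-4.5479, -3.9590]  P^+=[0.1911 0.0765; 0.0765 0.5078]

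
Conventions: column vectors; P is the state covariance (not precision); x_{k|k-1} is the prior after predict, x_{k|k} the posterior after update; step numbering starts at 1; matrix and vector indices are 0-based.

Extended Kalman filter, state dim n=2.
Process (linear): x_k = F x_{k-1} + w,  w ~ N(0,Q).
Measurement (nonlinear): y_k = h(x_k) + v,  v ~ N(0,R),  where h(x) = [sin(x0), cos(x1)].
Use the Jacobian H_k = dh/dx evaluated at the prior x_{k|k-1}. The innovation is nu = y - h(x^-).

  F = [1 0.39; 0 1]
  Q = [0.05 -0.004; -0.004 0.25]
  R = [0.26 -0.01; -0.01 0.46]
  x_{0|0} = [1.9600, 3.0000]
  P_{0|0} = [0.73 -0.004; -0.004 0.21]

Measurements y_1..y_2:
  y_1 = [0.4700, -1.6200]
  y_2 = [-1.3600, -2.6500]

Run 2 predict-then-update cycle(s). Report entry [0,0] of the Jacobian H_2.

step 1: x^-=[3.1300, 3.0000]  P^-=[0.8088 0.0739; 0.0739 0.4600]  H_jac=[-0.9999 0.0000; 0.0000 -0.1411]  S=[1.0687 0.0004; 0.0004 0.4692]  K=[-0.7568 -0.0215; -0.0691 -0.1383]  nu=[0.4584, -0.6300]  x^+=[2.7967, 3.0555]  P^+=[0.1966 0.0166; 0.0166 0.4459]
step 2: x^-=[3.9883, 3.0555]  P^-=[0.3273 0.1865; 0.1865 0.6959]  H_jac=[-0.6625 0.0000; 0.0000 -0.0860]  S=[0.4036 0.0006; 0.0006 0.4652]  K=[-0.5371 -0.0338; -0.3059 -0.1283]  nu=[-0.6109, -1.6537]  x^+=[4.3723, 3.4545]  P^+=[0.2103 0.1181; 0.1181 0.6504]

H_jac[0,0] = -0.6625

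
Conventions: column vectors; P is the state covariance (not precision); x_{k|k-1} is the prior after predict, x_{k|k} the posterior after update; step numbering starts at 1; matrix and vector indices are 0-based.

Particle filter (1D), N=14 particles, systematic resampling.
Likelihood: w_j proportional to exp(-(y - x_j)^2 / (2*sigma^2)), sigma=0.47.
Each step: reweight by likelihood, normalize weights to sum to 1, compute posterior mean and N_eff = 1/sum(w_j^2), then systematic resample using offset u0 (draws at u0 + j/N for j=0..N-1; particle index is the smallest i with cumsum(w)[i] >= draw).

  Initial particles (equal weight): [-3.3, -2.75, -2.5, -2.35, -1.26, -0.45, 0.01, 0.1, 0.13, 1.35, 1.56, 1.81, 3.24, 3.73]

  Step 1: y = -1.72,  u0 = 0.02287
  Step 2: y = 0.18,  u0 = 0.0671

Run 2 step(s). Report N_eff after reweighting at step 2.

step 1: w=[0.0025, 0.0647, 0.1801, 0.2906, 0.4421, 0.0185, 0.0008, 0.0004, 0.0003, 0.0000, 0.0000, 0.0000, 0.0000, 0.0000]  mean=-1.8845  Neff=3.1560  idx=[1, 2, 2, 2, 3, 3, 3, 3, 4, 4, 4, 4, 4, 4]
step 2: w=[0.0000, 0.0000, 0.0000, 0.0000, 0.0000, 0.0000, 0.0000, 0.0000, 0.1667, 0.1667, 0.1667, 0.1667, 0.1667, 0.1667]  mean=-1.2600  Neff=6.0005  idx=[8, 8, 9, 9, 10, 10, 10, 11, 11, 12, 12, 13, 13, 13]

N_eff = 6.0005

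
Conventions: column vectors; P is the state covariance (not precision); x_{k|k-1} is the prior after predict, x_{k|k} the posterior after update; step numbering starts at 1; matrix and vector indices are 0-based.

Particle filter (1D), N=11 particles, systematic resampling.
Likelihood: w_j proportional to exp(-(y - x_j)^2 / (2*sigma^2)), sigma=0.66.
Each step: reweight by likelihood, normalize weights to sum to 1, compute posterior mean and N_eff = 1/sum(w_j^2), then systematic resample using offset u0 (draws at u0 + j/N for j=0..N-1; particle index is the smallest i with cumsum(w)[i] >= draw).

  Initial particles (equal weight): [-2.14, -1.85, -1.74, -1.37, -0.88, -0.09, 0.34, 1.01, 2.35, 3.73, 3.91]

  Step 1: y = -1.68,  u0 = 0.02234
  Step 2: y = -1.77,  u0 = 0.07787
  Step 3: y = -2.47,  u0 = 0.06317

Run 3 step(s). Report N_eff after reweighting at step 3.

step 1: w=[0.1873, 0.2310, 0.2378, 0.2139, 0.1146, 0.0131, 0.0022, 0.0001, 0.0000, 0.0000, 0.0000]  mean=-1.6363  Neff=4.9002  idx=[0, 0, 1, 1, 1, 2, 2, 3, 3, 3, 4]
step 2: w=[0.0892, 0.0892, 0.1036, 0.1036, 0.1036, 0.1042, 0.1042, 0.0868, 0.0868, 0.0868, 0.0420]  mean=-1.7130  Neff=10.6169  idx=[0, 1, 2, 3, 4, 5, 6, 7, 8, 9, 10]
step 3: w=[0.1581, 0.1581, 0.1152, 0.1152, 0.1152, 0.0972, 0.0972, 0.0447, 0.0447, 0.0447, 0.0098]  mean=-1.8464  Neff=8.7129  idx=[0, 0, 1, 2, 2, 3, 4, 5, 6, 7, 9]

N_eff = 8.7129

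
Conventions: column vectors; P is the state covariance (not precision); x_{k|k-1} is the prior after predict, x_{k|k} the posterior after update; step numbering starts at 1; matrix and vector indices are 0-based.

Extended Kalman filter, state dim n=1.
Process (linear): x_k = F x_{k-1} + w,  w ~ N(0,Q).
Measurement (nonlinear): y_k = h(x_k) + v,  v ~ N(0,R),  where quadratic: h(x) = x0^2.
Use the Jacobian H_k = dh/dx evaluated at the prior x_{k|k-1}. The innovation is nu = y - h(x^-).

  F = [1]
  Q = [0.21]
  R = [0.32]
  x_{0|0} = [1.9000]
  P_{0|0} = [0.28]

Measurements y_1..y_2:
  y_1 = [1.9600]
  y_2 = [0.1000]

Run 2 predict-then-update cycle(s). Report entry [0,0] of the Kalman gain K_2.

K[0,0] = 0.2911

step 1: x^-=[1.9000]  P^-=[0.4900]  H_jac=[3.8000]  S=[7.3956]  K=[0.2518]  nu=[-1.6500]  x^+=[1.4846]  P^+=[0.0212]
step 2: x^-=[1.4846]  P^-=[0.2312]  H_jac=[2.9692]  S=[2.3582]  K=[0.2911]  nu=[-2.1040]  x^+=[0.8721]  P^+=[0.0314]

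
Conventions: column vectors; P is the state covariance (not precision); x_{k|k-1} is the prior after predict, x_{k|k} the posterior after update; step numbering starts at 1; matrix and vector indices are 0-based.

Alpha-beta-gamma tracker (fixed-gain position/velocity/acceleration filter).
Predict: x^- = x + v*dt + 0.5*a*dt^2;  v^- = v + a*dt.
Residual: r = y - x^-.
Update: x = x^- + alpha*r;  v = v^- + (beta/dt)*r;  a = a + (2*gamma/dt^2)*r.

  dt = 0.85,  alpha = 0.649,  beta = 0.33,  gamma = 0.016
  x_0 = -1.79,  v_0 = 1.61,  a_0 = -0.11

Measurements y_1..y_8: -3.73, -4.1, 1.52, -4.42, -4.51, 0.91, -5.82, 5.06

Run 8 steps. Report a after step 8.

step 1: x_pred=-0.4612  r=-3.2688  x^+=-2.5827  v^+=0.2475  a^+=-0.2548
step 2: x_pred=-2.4644  r=-1.6356  x^+=-3.5259  v^+=-0.6041  a^+=-0.3272
step 3: x_pred=-4.1576  r=5.6776  x^+=-0.4728  v^+=1.3220  a^+=-0.0758
step 4: x_pred=0.6235  r=-5.0435  x^+=-2.6497  v^+=-0.7005  a^+=-0.2991
step 5: x_pred=-3.3532  r=-1.1568  x^+=-4.1040  v^+=-1.4038  a^+=-0.3504
step 6: x_pred=-5.4238  r=6.3338  x^+=-1.3132  v^+=0.7573  a^+=-0.0698
step 7: x_pred=-0.6946  r=-5.1254  x^+=-4.0210  v^+=-1.2919  a^+=-0.2968
step 8: x_pred=-5.2263  r=10.2863  x^+=1.4495  v^+=2.4493  a^+=0.1587

a_post = 0.1587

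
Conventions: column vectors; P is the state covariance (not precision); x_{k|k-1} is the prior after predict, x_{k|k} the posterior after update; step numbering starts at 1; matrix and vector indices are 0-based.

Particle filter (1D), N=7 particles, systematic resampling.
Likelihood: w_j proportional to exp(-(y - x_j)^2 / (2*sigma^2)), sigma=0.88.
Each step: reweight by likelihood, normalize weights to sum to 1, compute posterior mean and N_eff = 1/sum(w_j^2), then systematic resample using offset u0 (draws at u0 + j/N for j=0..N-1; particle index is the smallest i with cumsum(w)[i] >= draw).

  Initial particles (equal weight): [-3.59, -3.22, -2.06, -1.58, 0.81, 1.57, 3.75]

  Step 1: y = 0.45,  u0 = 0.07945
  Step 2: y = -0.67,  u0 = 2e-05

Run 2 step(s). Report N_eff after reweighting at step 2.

step 1: w=[0.0000, 0.0001, 0.0118, 0.0481, 0.6331, 0.3063, 0.0006]  mean=0.8952  Neff=2.0118  idx=[4, 4, 4, 4, 4, 5, 5]
step 2: w=[0.1879, 0.1879, 0.1879, 0.1879, 0.1879, 0.0303, 0.0303]  mean=0.8560  Neff=5.6071  idx=[0, 0, 1, 2, 3, 3, 4]

N_eff = 5.6071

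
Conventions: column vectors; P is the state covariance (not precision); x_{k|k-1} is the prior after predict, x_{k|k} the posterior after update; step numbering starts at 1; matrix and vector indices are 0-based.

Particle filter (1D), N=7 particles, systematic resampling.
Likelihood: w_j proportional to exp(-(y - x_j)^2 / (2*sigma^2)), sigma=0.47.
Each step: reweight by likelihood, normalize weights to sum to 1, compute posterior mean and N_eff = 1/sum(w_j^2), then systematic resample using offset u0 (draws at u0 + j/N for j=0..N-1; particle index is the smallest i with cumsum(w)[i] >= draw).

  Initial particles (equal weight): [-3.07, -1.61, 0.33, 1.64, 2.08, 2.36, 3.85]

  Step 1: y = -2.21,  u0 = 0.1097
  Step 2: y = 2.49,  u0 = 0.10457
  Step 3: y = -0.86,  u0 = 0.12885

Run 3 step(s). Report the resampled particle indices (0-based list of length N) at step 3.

resampled_idx = [0, 1, 2, 3, 4, 5, 6]

step 1: w=[0.2975, 0.7025, 0.0000, 0.0000, 0.0000, 0.0000, 0.0000]  mean=-2.0444  Neff=1.7182  idx=[0, 0, 1, 1, 1, 1, 1]
step 2: w=[0.0000, 0.0000, 0.2000, 0.2000, 0.2000, 0.2000, 0.2000]  mean=-1.6100  Neff=5.0000  idx=[2, 3, 3, 4, 5, 6, 6]
step 3: w=[0.1429, 0.1429, 0.1429, 0.1429, 0.1429, 0.1429, 0.1429]  mean=-1.6100  Neff=7.0000  idx=[0, 1, 2, 3, 4, 5, 6]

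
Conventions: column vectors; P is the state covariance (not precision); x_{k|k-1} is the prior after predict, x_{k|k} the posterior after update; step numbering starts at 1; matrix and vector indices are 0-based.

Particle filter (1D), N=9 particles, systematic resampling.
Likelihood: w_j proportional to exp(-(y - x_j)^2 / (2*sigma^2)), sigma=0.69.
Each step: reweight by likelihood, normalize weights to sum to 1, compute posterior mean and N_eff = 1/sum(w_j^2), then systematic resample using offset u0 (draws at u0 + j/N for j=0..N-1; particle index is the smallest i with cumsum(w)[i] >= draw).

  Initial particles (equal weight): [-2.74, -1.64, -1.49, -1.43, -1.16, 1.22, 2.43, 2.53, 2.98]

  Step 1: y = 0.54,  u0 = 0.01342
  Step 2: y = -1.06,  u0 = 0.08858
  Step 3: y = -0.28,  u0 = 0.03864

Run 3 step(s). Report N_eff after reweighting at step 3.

step 1: w=[0.0000, 0.0092, 0.0178, 0.0229, 0.0648, 0.8299, 0.0317, 0.0211, 0.0026]  mean=1.0010  Neff=1.4381  idx=[2, 5, 5, 5, 5, 5, 5, 5, 5]
step 2: w=[0.9603, 0.0050, 0.0050, 0.0050, 0.0050, 0.0050, 0.0050, 0.0050, 0.0050]  mean=-1.3824  Neff=1.0842  idx=[0, 0, 0, 0, 0, 0, 0, 0, 4]
step 3: w=[0.1185, 0.1185, 0.1185, 0.1185, 0.1185, 0.1185, 0.1185, 0.1185, 0.0519]  mean=-1.3493  Neff=8.6916  idx=[0, 1, 2, 3, 4, 5, 5, 6, 7]

N_eff = 8.6916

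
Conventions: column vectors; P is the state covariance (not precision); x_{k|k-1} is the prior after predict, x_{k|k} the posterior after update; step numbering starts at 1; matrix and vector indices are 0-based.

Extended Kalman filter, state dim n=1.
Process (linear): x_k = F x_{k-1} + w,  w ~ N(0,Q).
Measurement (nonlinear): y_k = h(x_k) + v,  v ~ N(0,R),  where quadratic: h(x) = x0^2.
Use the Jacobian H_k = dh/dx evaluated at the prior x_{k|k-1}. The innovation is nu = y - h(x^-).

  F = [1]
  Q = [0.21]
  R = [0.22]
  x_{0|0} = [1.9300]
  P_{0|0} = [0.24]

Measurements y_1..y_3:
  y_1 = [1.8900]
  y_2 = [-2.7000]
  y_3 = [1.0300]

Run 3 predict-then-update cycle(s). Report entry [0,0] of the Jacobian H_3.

step 1: x^-=[1.9300]  P^-=[0.4500]  H_jac=[3.8600]  S=[6.9248]  K=[0.2508]  nu=[-1.8349]  x^+=[1.4697]  P^+=[0.0143]
step 2: x^-=[1.4697]  P^-=[0.2243]  H_jac=[2.9395]  S=[2.1580]  K=[0.3055]  nu=[-4.8601]  x^+=[-0.0151]  P^+=[0.0229]
step 3: x^-=[-0.0151]  P^-=[0.2329]  H_jac=[-0.0302]  S=[0.2202]  K=[-0.0319]  nu=[1.0298]  x^+=[-0.0480]  P^+=[0.2326]

H_jac[0,0] = -0.0302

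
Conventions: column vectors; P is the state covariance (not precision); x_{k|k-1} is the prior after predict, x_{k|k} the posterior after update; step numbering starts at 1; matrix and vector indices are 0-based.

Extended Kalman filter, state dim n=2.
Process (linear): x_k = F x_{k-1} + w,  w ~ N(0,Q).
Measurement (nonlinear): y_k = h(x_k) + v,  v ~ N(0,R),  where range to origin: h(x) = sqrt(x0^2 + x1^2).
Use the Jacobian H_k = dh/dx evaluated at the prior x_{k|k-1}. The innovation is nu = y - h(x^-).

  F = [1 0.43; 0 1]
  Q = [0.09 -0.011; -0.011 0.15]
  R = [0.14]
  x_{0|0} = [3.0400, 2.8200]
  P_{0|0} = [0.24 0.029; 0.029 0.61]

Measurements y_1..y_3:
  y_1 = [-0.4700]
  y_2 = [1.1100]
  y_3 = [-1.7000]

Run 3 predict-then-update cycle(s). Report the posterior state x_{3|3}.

x_post = [0.6793, 0.9667]

step 1: x^-=[4.2526, 2.8200]  P^-=[0.4677 0.2803; 0.2803 0.7600]  H_jac=[0.8334 0.5527]  S=[0.9552]  K=[0.5703; 0.6843]  nu=[-5.5726]  x^+=[1.0747, -0.9932]  P^+=[0.1571 -0.0924; -0.0924 0.3127]
step 2: x^-=[0.6476, -0.9932]  P^-=[0.2254 0.0310; 0.0310 0.4627]  H_jac=[0.5462 -0.8377]  S=[0.5035]  K=[0.1929; -0.7361]  nu=[-0.0757]  x^+=[0.6330, -0.9375]  P^+=[0.2067 0.1025; 0.1025 0.1899]
step 3: x^-=[0.2299, -0.9375]  P^-=[0.4200 0.1732; 0.1732 0.3399]  H_jac=[0.2382 -0.9712]  S=[0.4043]  K=[-0.1686; -0.7144]  nu=[-2.6653]  x^+=[0.6793, 0.9667]  P^+=[0.4085 0.1245; 0.1245 0.1335]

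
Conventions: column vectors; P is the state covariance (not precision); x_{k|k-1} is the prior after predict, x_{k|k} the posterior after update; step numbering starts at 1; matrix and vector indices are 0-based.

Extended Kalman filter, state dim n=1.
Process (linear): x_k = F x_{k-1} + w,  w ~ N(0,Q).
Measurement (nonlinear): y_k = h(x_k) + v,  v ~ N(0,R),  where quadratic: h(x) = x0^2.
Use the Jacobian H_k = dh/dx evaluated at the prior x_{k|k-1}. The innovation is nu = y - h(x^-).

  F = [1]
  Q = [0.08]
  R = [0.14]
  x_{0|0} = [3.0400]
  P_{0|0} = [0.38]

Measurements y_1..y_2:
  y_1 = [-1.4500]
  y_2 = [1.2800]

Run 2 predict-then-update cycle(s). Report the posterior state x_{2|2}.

step 1: x^-=[3.0400]  P^-=[0.4600]  H_jac=[6.0800]  S=[17.1445]  K=[0.1631]  nu=[-10.6916]  x^+=[1.2959]  P^+=[0.0038]
step 2: x^-=[1.2959]  P^-=[0.0838]  H_jac=[2.5917]  S=[0.7026]  K=[0.3090]  nu=[-0.3993]  x^+=[1.1725]  P^+=[0.0167]

x_post = [1.1725]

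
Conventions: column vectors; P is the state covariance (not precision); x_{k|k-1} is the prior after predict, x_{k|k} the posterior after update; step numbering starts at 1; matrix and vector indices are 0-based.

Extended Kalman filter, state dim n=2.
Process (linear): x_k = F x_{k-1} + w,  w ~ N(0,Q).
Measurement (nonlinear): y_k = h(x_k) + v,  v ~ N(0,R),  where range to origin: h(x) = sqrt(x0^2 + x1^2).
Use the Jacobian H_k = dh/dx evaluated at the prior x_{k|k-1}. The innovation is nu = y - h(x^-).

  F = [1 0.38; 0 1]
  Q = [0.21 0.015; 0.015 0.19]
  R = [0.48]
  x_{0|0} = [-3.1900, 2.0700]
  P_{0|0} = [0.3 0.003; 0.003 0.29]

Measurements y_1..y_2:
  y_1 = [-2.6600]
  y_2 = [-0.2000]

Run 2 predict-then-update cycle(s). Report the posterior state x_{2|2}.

x_post = [-0.2663, 0.1693]

step 1: x^-=[-2.4034, 2.0700]  P^-=[0.5542 0.1282; 0.1282 0.4800]  H_jac=[-0.7577 0.6526]  S=[0.8758]  K=[-0.3839; 0.2468]  nu=[-5.8319]  x^+=[-0.1645, 0.6309]  P^+=[0.4251 0.2112; 0.2112 0.4267]
step 2: x^-=[0.0753, 0.6309]  P^-=[0.8572 0.3883; 0.3883 0.6167]  H_jac=[0.1185 0.9930]  S=[1.1914]  K=[0.4089; 0.5526]  nu=[-0.8354]  x^+=[-0.2663, 0.1693]  P^+=[0.6580 0.1191; 0.1191 0.2529]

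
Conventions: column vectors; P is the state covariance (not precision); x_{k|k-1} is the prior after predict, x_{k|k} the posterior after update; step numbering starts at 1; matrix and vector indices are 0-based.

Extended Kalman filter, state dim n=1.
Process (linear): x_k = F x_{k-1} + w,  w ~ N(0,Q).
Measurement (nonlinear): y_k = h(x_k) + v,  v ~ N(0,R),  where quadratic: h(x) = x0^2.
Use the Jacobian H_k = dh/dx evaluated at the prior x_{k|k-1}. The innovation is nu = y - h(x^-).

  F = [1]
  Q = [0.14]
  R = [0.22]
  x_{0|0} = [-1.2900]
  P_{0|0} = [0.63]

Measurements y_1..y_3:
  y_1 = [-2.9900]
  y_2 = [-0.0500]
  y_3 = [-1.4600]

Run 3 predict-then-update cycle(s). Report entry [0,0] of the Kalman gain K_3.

step 1: x^-=[-1.2900]  P^-=[0.7700]  H_jac=[-2.5800]  S=[5.3454]  K=[-0.3716]  nu=[-4.6541]  x^+=[0.4397]  P^+=[0.0317]
step 2: x^-=[0.4397]  P^-=[0.1717]  H_jac=[0.8793]  S=[0.3528]  K=[0.4280]  nu=[-0.2433]  x^+=[0.3355]  P^+=[0.1071]
step 3: x^-=[0.3355]  P^-=[0.2471]  H_jac=[0.6711]  S=[0.3313]  K=[0.5005]  nu=[-1.5726]  x^+=[-0.4516]  P^+=[0.1641]

K[0,0] = 0.5005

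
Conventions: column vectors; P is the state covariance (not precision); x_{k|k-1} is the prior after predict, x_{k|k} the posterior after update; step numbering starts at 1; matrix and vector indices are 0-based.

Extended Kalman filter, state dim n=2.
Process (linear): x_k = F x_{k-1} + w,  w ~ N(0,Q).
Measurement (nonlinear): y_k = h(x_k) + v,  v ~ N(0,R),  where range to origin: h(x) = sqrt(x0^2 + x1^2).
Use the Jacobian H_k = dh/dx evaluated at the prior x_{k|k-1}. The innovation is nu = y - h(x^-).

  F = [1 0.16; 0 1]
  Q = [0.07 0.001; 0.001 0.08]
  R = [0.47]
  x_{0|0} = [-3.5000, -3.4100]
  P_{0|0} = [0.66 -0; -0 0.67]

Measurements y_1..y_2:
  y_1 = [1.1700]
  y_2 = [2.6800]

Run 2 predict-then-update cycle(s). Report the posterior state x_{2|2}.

step 1: x^-=[-4.0456, -3.4100]  P^-=[0.7472 0.1082; 0.1082 0.7500]  H_jac=[-0.7646 -0.6445]  S=[1.3250]  K=[-0.4838; -0.4273]  nu=[-4.1210]  x^+=[-2.0519, -1.6493]  P^+=[0.4370 -0.1657; -0.1657 0.5081]
step 2: x^-=[-2.3157, -1.6493]  P^-=[0.4670 -0.0834; -0.0834 0.5881]  H_jac=[-0.8145 -0.5801]  S=[0.8990]  K=[-0.3693; -0.3040]  nu=[-0.1630]  x^+=[-2.2555, -1.5997]  P^+=[0.3444 -0.1843; -0.1843 0.5051]

x_post = [-2.2555, -1.5997]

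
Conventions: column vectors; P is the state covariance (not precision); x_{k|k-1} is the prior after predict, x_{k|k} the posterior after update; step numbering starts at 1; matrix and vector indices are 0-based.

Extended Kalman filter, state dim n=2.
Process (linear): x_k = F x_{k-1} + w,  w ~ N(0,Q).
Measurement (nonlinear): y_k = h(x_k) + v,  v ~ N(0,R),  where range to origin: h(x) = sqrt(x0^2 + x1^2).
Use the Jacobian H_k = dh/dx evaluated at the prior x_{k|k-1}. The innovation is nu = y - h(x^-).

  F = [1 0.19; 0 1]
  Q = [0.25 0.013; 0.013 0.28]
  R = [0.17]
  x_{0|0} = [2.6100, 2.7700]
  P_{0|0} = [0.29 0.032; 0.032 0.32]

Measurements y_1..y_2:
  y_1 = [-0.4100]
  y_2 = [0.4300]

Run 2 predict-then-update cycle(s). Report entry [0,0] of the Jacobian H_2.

step 1: x^-=[3.1363, 2.7700]  P^-=[0.5637 0.1058; 0.1058 0.6000]  H_jac=[0.7495 0.6620]  S=[0.8546]  K=[0.5764; 0.5576]  nu=[-4.5944]  x^+=[0.4883, 0.2084]  P^+=[0.2798 -0.1688; -0.1688 0.3343]
step 2: x^-=[0.5279, 0.2084]  P^-=[0.4777 -0.0923; -0.0923 0.6143]  H_jac=[0.9302 0.3671]  S=[0.6031]  K=[0.6806; 0.2316]  nu=[-0.1375]  x^+=[0.4343, 0.1765]  P^+=[0.1984 -0.1874; -0.1874 0.5820]

H_jac[0,0] = 0.9302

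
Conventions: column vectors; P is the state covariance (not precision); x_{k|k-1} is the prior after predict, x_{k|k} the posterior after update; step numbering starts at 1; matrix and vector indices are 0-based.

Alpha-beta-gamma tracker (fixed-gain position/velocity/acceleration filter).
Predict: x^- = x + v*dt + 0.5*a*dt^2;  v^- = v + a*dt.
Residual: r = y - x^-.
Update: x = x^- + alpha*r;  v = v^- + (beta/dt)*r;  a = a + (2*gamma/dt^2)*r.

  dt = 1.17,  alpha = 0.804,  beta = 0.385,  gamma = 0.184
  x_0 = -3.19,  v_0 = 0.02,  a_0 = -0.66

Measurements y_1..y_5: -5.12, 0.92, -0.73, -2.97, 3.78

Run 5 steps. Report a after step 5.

a_post = 1.1360

step 1: x_pred=-3.6183  r=-1.5017  x^+=-4.8257  v^+=-1.2463  a^+=-1.0637
step 2: x_pred=-7.0119  r=7.9319  x^+=-0.6347  v^+=0.1192  a^+=1.0686
step 3: x_pred=0.2363  r=-0.9663  x^+=-0.5406  v^+=1.0516  a^+=0.8089
step 4: x_pred=1.2434  r=-4.2134  x^+=-2.1442  v^+=0.6115  a^+=-0.3238
step 5: x_pred=-1.6503  r=5.4303  x^+=2.7157  v^+=2.0196  a^+=1.1360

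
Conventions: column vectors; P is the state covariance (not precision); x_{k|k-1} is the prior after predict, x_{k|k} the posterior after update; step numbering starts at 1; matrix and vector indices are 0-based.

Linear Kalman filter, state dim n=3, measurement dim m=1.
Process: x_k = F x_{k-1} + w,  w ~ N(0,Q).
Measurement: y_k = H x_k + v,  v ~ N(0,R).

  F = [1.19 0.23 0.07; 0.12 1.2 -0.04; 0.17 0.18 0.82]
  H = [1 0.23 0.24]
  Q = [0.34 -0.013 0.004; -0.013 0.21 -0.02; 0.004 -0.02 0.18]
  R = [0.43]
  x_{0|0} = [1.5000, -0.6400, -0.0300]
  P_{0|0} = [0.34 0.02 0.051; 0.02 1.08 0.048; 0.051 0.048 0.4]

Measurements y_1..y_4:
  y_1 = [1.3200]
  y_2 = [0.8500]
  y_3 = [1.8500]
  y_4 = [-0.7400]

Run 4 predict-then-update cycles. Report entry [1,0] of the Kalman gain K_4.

K[1,0] = 0.6866

step 1: x^-=[1.6357, -0.5868, 0.1152]  P^-=[0.9016 0.3632 0.2056; 0.3632 1.7714 0.2632; 0.2056 0.2632 0.5234]  S=[1.7502]  K=[0.5910; 0.4764; 0.2238]  nu=[-0.2084]  x^+=[1.5125, -0.6861, 0.0686]  P^+=[0.2902 -0.1296 -0.0260; -0.1296 1.3742 0.0766; -0.0260 0.0766 0.4357]
step 2: x^-=[1.6469, -0.6445, 0.1899]  P^-=[0.7530 0.2246 0.1016; 0.2246 2.1493 0.3116; 0.1016 0.3116 0.5333]  S=[1.5138]  K=[0.5476; 0.5243; 0.1990]  nu=[-0.6942]  x^+=[1.2667, -1.0085, 0.0517]  P^+=[0.2990 -0.2100 -0.0634; -0.2100 1.7331 0.1537; -0.0634 0.1537 0.4734]
step 3: x^-=[1.2791, -1.0603, 0.0762]  P^-=[0.7368 0.2150 0.0785; 0.2150 2.6361 0.4419; 0.0785 0.4419 0.5779]  S=[1.5249]  K=[0.5280; 0.6081; 0.2091]  nu=[0.7965]  x^+=[1.6996, -0.5760, 0.2428]  P^+=[0.3118 -0.2746 -0.0898; -0.2746 2.0722 0.2480; -0.0898 0.2480 0.5113]
step 4: x^-=[1.9071, -0.4969, 0.3843]  P^-=[0.7363 0.2243 0.0738; 0.2243 3.0972 0.5892; 0.0738 0.5892 0.6313]  S=[1.5702]  K=[0.5131; 0.6866; 0.2298]  nu=[-2.6250]  x^+=[0.5603, -2.2993, -0.2189]  P^+=[0.3230 -0.3288 -0.1113; -0.3288 2.3570 0.3415; -0.1113 0.3415 0.5484]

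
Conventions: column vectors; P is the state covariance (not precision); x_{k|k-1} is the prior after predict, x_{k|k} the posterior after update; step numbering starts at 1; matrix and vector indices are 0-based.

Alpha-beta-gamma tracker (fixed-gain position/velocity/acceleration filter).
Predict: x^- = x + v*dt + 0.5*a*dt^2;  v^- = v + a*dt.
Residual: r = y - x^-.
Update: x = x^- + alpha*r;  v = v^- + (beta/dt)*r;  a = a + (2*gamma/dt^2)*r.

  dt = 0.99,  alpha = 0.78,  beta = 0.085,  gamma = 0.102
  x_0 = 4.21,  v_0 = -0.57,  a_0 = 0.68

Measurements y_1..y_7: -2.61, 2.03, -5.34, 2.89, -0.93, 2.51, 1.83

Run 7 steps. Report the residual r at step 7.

resid = -0.5779

step 1: x_pred=3.9789  r=-6.5889  x^+=-1.1604  v^+=-0.4625  a^+=-0.6914
step 2: x_pred=-1.9572  r=3.9872  x^+=1.1528  v^+=-0.8047  a^+=0.1385
step 3: x_pred=0.4240  r=-5.7640  x^+=-4.0719  v^+=-1.1625  a^+=-1.0613
step 4: x_pred=-5.7429  r=8.6329  x^+=0.9908  v^+=-1.4720  a^+=0.7356
step 5: x_pred=-0.1060  r=-0.8240  x^+=-0.7487  v^+=-0.8145  a^+=0.5641
step 6: x_pred=-1.2786  r=3.7886  x^+=1.6765  v^+=0.0693  a^+=1.3527
step 7: x_pred=2.4079  r=-0.5779  x^+=1.9571  v^+=1.3588  a^+=1.2324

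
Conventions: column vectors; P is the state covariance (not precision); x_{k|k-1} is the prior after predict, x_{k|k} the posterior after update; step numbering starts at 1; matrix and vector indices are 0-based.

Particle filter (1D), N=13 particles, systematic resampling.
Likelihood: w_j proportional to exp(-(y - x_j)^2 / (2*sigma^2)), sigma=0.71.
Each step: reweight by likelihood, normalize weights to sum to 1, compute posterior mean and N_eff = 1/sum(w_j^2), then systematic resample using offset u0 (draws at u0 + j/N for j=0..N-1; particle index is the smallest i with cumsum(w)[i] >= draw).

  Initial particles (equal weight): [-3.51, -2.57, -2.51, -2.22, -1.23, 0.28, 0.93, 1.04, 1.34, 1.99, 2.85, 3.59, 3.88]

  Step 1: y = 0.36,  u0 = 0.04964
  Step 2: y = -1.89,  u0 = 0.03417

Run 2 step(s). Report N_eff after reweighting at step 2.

step 1: w=[0.0000, 0.0001, 0.0001, 0.0005, 0.0282, 0.3434, 0.2504, 0.2185, 0.1333, 0.0248, 0.0007, 0.0000, 0.0000]  mean=0.7503  Neff=4.0390  idx=[5, 5, 5, 5, 5, 6, 6, 6, 7, 7, 7, 8, 8]
step 2: w=[0.1926, 0.1926, 0.1926, 0.1926, 0.1926, 0.0077, 0.0077, 0.0077, 0.0041, 0.0041, 0.0041, 0.0007, 0.0007]  mean=0.3058  Neff=5.3831  idx=[0, 0, 0, 1, 1, 2, 2, 2, 3, 3, 4, 4, 4]

N_eff = 5.3831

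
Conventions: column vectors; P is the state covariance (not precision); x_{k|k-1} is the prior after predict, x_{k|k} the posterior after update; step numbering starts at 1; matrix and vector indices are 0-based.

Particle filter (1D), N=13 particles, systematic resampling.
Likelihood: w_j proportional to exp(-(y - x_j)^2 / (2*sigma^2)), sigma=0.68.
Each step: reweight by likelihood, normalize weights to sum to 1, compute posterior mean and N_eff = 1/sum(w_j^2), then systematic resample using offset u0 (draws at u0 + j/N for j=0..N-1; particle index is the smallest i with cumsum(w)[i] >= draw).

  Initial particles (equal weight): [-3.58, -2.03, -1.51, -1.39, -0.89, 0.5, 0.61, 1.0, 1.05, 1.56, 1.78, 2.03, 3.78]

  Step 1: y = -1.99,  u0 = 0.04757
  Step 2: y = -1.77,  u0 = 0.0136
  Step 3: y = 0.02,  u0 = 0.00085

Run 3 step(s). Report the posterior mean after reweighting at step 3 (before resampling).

post_mean = -1.4804

step 1: w=[0.0233, 0.3575, 0.2791, 0.2426, 0.0968, 0.0004, 0.0002, 0.0000, 0.0000, 0.0000, 0.0000, 0.0000, 0.0000]  mean=-1.6534  Neff=3.6433  idx=[1, 1, 1, 1, 1, 2, 2, 2, 3, 3, 3, 3, 4]
step 2: w=[0.0823, 0.0823, 0.0823, 0.0823, 0.0823, 0.0823, 0.0823, 0.0823, 0.0758, 0.0758, 0.0758, 0.0758, 0.0383]  mean=-1.6639  Neff=12.7144  idx=[0, 1, 2, 2, 3, 4, 5, 6, 7, 8, 9, 10, 11]
step 3: w=[0.0138, 0.0138, 0.0138, 0.0138, 0.0138, 0.0138, 0.1035, 0.1035, 0.1035, 0.1516, 0.1516, 0.1516, 0.1516]  mean=-1.4804  Neff=7.9845  idx=[0, 5, 6, 7, 8, 8, 9, 9, 10, 10, 11, 11, 12]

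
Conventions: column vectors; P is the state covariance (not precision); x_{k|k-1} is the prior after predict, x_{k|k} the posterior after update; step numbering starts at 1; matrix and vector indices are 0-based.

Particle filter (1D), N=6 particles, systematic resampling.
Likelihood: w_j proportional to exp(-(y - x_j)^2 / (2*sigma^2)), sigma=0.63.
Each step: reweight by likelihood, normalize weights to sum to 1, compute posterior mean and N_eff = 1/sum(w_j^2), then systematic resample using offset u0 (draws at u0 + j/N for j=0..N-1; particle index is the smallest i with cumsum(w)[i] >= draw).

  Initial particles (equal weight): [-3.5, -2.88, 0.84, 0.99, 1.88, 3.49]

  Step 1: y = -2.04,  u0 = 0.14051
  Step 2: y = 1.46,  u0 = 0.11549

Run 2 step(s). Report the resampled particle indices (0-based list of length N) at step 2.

step 1: w=[0.1423, 0.8576, 0.0001, 0.0000, 0.0000, 0.0000]  mean=-2.9679  Neff=1.3231  idx=[0, 1, 1, 1, 1, 1]
step 2: w=[0.0001, 0.2000, 0.2000, 0.2000, 0.2000, 0.2000]  mean=-2.8801  Neff=5.0014  idx=[1, 2, 3, 4, 4, 5]

resampled_idx = [1, 2, 3, 4, 4, 5]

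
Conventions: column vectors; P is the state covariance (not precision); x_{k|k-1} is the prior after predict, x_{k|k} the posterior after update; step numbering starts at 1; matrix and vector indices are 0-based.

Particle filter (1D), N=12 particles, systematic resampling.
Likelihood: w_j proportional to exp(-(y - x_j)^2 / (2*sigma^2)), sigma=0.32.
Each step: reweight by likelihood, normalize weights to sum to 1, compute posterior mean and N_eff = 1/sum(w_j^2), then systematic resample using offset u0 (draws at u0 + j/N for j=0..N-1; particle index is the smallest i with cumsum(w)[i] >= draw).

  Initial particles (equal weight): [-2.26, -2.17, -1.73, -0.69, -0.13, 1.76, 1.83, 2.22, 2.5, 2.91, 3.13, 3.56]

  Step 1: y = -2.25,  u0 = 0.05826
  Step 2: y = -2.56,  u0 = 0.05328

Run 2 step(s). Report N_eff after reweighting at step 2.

N_eff = 10.0143

step 1: w=[0.4470, 0.4335, 0.1194, 0.0000, 0.0000, 0.0000, 0.0000, 0.0000, 0.0000, 0.0000, 0.0000, 0.0000]  mean=-2.1577  Neff=2.4873  idx=[0, 0, 0, 0, 0, 1, 1, 1, 1, 1, 2, 2]
step 2: w=[0.1136, 0.1136, 0.1136, 0.1136, 0.1136, 0.0839, 0.0839, 0.0839, 0.0839, 0.0839, 0.0061, 0.0061]  mean=-2.2158  Neff=10.0143  idx=[0, 1, 1, 2, 3, 4, 4, 5, 6, 7, 8, 9]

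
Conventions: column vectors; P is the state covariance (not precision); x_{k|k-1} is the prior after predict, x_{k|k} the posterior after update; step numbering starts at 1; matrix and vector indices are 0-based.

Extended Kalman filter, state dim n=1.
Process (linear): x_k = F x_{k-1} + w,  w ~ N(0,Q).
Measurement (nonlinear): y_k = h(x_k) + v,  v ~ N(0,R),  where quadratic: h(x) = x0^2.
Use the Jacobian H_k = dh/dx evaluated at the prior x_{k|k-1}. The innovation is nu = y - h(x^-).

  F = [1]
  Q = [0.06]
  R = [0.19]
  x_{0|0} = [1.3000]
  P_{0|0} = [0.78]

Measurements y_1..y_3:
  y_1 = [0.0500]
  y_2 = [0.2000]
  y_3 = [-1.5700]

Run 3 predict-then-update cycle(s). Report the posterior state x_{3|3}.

x_post = [-0.1200]

step 1: x^-=[1.3000]  P^-=[0.8400]  H_jac=[2.6000]  S=[5.8684]  K=[0.3722]  nu=[-1.6400]  x^+=[0.6897]  P^+=[0.0272]
step 2: x^-=[0.6897]  P^-=[0.0872]  H_jac=[1.3793]  S=[0.3559]  K=[0.3379]  nu=[-0.2756]  x^+=[0.5965]  P^+=[0.0466]
step 3: x^-=[0.5965]  P^-=[0.1066]  H_jac=[1.1930]  S=[0.3417]  K=[0.3721]  nu=[-1.9258]  x^+=[-0.1200]  P^+=[0.0593]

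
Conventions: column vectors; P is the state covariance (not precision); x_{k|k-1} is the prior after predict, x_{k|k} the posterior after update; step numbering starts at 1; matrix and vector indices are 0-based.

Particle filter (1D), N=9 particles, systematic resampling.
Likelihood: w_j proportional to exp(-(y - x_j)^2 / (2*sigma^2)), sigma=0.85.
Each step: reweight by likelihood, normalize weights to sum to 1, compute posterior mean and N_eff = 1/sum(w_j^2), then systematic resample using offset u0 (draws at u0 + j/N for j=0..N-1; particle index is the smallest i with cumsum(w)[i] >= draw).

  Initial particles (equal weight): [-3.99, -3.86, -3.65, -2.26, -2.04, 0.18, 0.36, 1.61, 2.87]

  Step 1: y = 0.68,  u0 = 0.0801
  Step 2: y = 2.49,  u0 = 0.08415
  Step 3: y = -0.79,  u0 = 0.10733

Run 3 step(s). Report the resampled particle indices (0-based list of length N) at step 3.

resampled_idx = [0, 0, 0, 0, 0, 0, 2, 5, 8]

step 1: w=[0.0000, 0.0000, 0.0000, 0.0011, 0.0025, 0.3554, 0.3936, 0.2322, 0.0153]  mean=0.6158  Neff=2.9821  idx=[5, 5, 5, 6, 6, 6, 6, 7, 7]
step 2: w=[0.0176, 0.0176, 0.0176, 0.0305, 0.0305, 0.0305, 0.0305, 0.4126, 0.4126]  mean=1.3820  Neff=2.8974  idx=[4, 7, 7, 7, 7, 8, 8, 8, 8]
step 3: w=[0.7294, 0.0338, 0.0338, 0.0338, 0.0338, 0.0338, 0.0338, 0.0338, 0.0338]  mean=0.6983  Neff=1.8479  idx=[0, 0, 0, 0, 0, 0, 2, 5, 8]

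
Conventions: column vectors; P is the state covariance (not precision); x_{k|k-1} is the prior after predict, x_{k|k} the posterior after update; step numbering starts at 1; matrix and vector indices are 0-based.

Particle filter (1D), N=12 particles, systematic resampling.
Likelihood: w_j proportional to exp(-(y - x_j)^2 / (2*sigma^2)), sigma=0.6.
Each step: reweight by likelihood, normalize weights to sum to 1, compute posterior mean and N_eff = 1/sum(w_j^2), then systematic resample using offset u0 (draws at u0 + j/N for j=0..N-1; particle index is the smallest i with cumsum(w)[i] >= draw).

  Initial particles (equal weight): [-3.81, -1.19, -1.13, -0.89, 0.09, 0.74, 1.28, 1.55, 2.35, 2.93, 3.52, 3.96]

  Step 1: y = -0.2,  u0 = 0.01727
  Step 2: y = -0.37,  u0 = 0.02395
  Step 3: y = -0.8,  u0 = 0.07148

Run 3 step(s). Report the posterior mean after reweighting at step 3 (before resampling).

step 1: w=[0.0000, 0.1106, 0.1298, 0.2227, 0.3838, 0.1264, 0.0206, 0.0061, 0.0001, 0.0000, 0.0000, 0.0000]  mean=-0.3123  Neff=4.1255  idx=[1, 1, 2, 3, 3, 3, 4, 4, 4, 4, 5, 5]
step 2: w=[0.0592, 0.0592, 0.0675, 0.1035, 0.1035, 0.1035, 0.1123, 0.1123, 0.1123, 0.1123, 0.0272, 0.0272]  mean=-0.4128  Neff=10.4583  idx=[0, 1, 3, 3, 4, 5, 6, 6, 7, 8, 9, 9]
step 3: w=[0.1069, 0.1069, 0.1306, 0.1306, 0.1306, 0.1306, 0.0440, 0.0440, 0.0440, 0.0440, 0.0440, 0.0440]  mean=-0.6957  Neff=9.7385  idx=[0, 1, 2, 2, 3, 4, 4, 5, 6, 7, 9, 11]

post_mean = -0.6957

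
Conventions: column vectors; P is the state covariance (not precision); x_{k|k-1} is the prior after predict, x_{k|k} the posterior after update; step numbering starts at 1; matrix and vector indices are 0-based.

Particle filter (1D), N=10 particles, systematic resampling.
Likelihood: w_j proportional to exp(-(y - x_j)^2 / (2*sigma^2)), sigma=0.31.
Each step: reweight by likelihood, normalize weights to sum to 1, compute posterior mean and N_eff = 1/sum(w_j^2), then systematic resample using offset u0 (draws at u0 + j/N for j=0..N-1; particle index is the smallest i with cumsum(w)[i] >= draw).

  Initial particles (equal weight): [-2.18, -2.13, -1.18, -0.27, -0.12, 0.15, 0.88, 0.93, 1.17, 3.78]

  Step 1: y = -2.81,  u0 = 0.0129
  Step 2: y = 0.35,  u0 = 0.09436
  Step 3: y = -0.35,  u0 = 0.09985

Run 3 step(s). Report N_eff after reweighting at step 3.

N_eff = 9.2855

step 1: w=[0.5844, 0.4156, 0.0000, 0.0000, 0.0000, 0.0000, 0.0000, 0.0000, 0.0000, 0.0000]  mean=-2.1592  Neff=1.9446  idx=[0, 0, 0, 0, 0, 0, 1, 1, 1, 1]
step 2: w=[0.0482, 0.0482, 0.0482, 0.0482, 0.0482, 0.0482, 0.1776, 0.1776, 0.1776, 0.1776]  mean=-2.1445  Neff=7.1340  idx=[1, 4, 6, 6, 7, 7, 8, 8, 9, 9]
step 3: w=[0.0445, 0.0445, 0.1139, 0.1139, 0.1139, 0.1139, 0.1139, 0.1139, 0.1139, 0.1139]  mean=-2.1345  Neff=9.2855  idx=[2, 2, 3, 4, 5, 6, 7, 8, 9, 9]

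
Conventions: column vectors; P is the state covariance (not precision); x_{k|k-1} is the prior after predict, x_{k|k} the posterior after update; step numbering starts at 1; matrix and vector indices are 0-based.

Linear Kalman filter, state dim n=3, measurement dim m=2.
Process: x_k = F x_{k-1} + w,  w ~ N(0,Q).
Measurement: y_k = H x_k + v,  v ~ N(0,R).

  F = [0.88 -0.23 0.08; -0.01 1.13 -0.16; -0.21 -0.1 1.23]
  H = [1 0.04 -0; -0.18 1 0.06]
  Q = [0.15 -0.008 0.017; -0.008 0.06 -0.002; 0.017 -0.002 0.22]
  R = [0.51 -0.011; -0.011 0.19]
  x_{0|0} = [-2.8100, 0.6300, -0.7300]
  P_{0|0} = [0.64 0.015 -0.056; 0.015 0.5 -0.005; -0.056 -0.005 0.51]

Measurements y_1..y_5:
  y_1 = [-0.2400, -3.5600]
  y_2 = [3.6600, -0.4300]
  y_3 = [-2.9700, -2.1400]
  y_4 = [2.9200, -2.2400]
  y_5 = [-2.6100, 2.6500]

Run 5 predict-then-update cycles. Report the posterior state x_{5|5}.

step 1: x^-=[-2.6761, 0.8568, -0.3708]  P^-=[0.6616 -0.1279 -0.0984; -0.1279 0.7129 -0.1693; -0.0984 -0.1693 1.0556]  S=[1.1625 -0.2348; -0.2348 0.9559]  K=[0.5380 -0.1324; 0.0714 0.7767; -0.1148 -0.1205]  nu=[2.4018, -4.8762]  x^+=[-0.7386, -2.7591, -0.0589]  P^+=[0.2750 0.0216 -0.0535; 0.0216 0.1563 -0.0932; -0.0535 -0.0932 1.0329]
step 2: x^-=[-0.0201, -3.1010, 0.3586]  P^-=[0.3649 -0.0470 0.0407; -0.0470 0.3191 -0.3597; 0.0407 -0.3597 1.8478]  S=[0.8717 -0.1090; -0.1090 0.5004]  K=[0.3998 -0.1332; 0.0382 0.6197; -0.0348 -0.5194]  nu=[3.8041, 2.6458]  x^+=[1.1486, -1.3159, -1.1481]  P^+=[0.2051 0.0075 -0.0040; 0.0075 0.1308 -0.2020; -0.0040 -0.2020 1.7157]
step 3: x^-=[1.2216, -1.3147, -1.5218]  P^-=[0.3306 -0.0835 0.2052; -0.0835 0.3438 -0.6398; 0.2052 -0.6398 2.8781]  S=[0.8345 -0.1288; -0.1288 0.5037]  K=[0.3666 -0.1656; 0.0153 0.6400; 0.0632 -0.9845]  nu=[-4.1390, -0.5141]  x^+=[-0.2106, -1.7070, -1.2773]  P^+=[0.1890 -0.0048 0.0559; -0.0048 0.1398 -0.3199; 0.0559 -0.3199 2.3705]
step 4: x^-=[0.1051, -1.7225, -1.3562]  P^-=[0.3405 -0.1298 0.3713; -0.1298 0.4151 -0.9314; 0.3713 -0.9314 3.8657]  S=[0.8408 -0.1645; -0.1645 0.5570]  K=[0.3604 -0.1966; -0.0002 0.6868; 0.1361 -1.3354]  nu=[2.8838, -0.4173]  x^+=[1.2263, -2.0097, -0.4064]  P^+=[0.1865 -0.0138 0.1003; -0.0138 0.1523 -0.4050; 0.1003 -0.4050 2.7969]
step 5: x^-=[1.5089, -2.2182, -0.5564]  P^-=[0.3550 -0.1645 0.4865; -0.1645 0.4732 -1.1332; 0.4865 -1.1332 4.5085]  S=[0.8526 -0.1928; -0.1928 0.6036]  K=[0.3600 -0.2150; -0.0084 0.7176; 0.1741 -1.5187]  nu=[-4.0302, 5.1732]  x^+=[-1.0542, 1.5282, -9.1145]  P^+=[0.1867 -0.0186 0.1234; -0.0186 0.1599 -0.4476; 0.1234 -0.4476 2.9884]

x_post = [-1.0542, 1.5282, -9.1145]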